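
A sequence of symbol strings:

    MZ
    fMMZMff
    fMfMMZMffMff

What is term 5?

fMfMfMfMMZMffMffMffMff

Each term wraps the previous one in fM on the left and Mff on the right.
From fMfMMZMffMff, 2 further steps: fMfMMZMffMff → fMfMfMMZMffMffMff → (answer).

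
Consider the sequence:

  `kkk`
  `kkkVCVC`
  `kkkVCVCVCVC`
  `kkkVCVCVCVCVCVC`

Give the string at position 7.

The strings grow by a fixed suffix VCVC each time.
From kkkVCVCVCVCVCVC, 3 further steps: kkkVCVCVCVCVCVC → kkkVCVCVCVCVCVCVCVC → kkkVCVCVCVCVCVCVCVCVCVC → (answer).

kkkVCVCVCVCVCVCVCVCVCVCVCVC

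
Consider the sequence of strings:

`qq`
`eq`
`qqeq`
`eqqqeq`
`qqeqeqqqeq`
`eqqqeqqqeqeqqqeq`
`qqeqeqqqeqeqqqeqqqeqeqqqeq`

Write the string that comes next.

Each term (from the third on) is the two preceding terms concatenated in order: term 3 = qq·eq = qqeq.
The next term joins eqqqeqqqeqeqqqeq and qqeqeqqqeqeqqqeqqqeqeqqqeq.

eqqqeqqqeqeqqqeqqqeqeqqqeqeqqqeqqqeqeqqqeq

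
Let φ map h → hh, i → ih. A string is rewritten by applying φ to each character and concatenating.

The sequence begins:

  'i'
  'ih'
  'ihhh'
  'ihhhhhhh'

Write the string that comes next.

ihhhhhhhhhhhhhhh

Apply φ to ihhhhhhh symbol by symbol: i→ih, h→hh, h→hh, h→hh, h→hh, h→hh, h→hh, h→hh; joined: ih hh hh hh hh hh hh hh.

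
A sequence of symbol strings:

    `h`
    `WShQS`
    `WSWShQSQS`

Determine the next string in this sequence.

Every step adds WS to the front and QS to the end of the previous string.
Applying this once more to WSWShQSQS:

WSWSWShQSQSQS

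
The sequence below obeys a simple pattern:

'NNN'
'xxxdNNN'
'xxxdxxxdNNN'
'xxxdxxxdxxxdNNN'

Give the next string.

Each term is the previous one with xxxd prepended.
So the next term is xxxd·xxxdxxxdxxxdNNN.

xxxdxxxdxxxdxxxdNNN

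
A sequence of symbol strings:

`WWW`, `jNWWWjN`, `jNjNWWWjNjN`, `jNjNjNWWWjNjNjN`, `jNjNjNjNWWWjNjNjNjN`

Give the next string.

Every step adds jN to the front and jN to the end of the previous string.
So the next term is jN·jNjNjNjNWWWjNjNjNjN·jN.

jNjNjNjNjNWWWjNjNjNjNjN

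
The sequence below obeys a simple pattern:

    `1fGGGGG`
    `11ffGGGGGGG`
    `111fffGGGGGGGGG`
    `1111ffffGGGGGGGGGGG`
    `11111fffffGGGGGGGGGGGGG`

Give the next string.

111111ffffffGGGGGGGGGGGGGGG

Reading off run lengths: 1 runs 1, 2, 3, 4, 5; f runs 1, 2, 3, 4, 5; G runs 5, 7, 9, 11, 13 — each is linear in n, where the shown terms are n = 2, 3, 4, 5, 6.
At n = 7 the blocks have lengths 6, 6, 15.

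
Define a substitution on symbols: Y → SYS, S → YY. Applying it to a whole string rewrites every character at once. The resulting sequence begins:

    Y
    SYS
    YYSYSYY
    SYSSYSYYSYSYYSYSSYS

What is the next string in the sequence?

YYSYSYYYYSYSYYSYSSYSYYSYSYYSYSSYSYYSYSYYYYSYSYY

φ(SYSSYSYYSYSYYSYSSYS) expands symbol-by-symbol to YY SYS YY YY SYS YY SYS SYS YY SYS YY SYS SYS YY SYS YY YY SYS YY; joining the 19 pieces gives the next term.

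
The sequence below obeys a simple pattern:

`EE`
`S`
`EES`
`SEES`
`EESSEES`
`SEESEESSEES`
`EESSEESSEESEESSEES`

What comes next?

SEESEESSEESEESSEESSEESEESSEES

This is a Fibonacci-style word recurrence s(k) = s(k−2)·s(k−1): e.g. EE·S = EES.
So term 8 is SEESEESSEES·EESSEESSEESEESSEES.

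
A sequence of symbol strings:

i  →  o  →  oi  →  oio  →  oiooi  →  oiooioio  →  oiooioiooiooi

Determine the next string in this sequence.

oiooioiooiooioiooioio

This is a Fibonacci-style word recurrence s(k) = s(k−1)·s(k−2): e.g. o·i = oi.
Continuing: oiooioiooiooi · oiooioio gives term 8.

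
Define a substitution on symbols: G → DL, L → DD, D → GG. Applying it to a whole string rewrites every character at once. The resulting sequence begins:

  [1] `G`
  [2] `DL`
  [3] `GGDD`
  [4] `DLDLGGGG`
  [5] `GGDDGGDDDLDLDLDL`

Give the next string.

Replace each of the 16 characters of GGDDGGDDDLDLDLDL in place — DL DL GG GG DL DL GG GG GG DD GG DD GG DD GG DD — and concatenate.

DLDLGGGGDLDLGGGGGGDDGGDDGGDDGGDD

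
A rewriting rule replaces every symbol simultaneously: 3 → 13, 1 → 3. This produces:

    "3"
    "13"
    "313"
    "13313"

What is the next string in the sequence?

31313313

Rewriting each symbol of 13313: 1→3, 3→13, 3→13, 1→3, 3→13, which concatenates to 3 13 13 3 13.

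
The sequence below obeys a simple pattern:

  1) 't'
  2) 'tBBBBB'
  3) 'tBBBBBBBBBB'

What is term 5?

tBBBBBBBBBBBBBBBBBBBB

Each term is the previous one with BBBBB appended.
From tBBBBBBBBBB, 2 further steps: tBBBBBBBBBB → tBBBBBBBBBBBBBBB → (answer).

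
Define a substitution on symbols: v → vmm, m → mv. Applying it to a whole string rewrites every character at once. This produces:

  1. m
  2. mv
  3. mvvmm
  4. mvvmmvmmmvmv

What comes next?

Apply φ to mvvmmvmmmvmv symbol by symbol: m→mv, v→vmm, v→vmm, m→mv, m→mv, v→vmm, m→mv, m→mv, m→mv, v→vmm, m→mv, v→vmm; joined: mv vmm vmm mv mv vmm mv mv mv vmm mv vmm.

mvvmmvmmmvmvvmmmvmvmvvmmmvvmm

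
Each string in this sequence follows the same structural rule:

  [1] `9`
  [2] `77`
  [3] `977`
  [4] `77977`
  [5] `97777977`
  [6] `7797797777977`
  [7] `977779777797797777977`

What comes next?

7797797777977977779777797797777977

Each term (from the third on) is the two preceding terms concatenated in order: term 3 = 9·77 = 977.
The next term joins 7797797777977 and 977779777797797777977.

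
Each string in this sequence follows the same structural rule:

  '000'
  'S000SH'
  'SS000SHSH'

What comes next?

s(k+1) = S·s(k)·SH, so each term gains S as a prefix and SH as a suffix.
Applying this once more to SS000SHSH:

SSS000SHSHSH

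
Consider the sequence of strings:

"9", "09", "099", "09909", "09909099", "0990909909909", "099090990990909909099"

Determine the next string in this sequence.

0990909909909099090990990909909909

Each term (from the third on) is the previous term followed by the one before it: term 3 = 09·9 = 099.
The next term joins 099090990990909909099 and 0990909909909.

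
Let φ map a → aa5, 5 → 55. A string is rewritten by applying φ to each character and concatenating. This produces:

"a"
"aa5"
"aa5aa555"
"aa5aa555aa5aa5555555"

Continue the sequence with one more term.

aa5aa555aa5aa5555555aa5aa555aa5aa555555555555555

Replace each of the 20 characters of aa5aa555aa5aa5555555 in place — aa5 aa5 55 aa5 aa5 55 55 55 aa5 aa5 55 aa5 aa5 55 55 55 55 55 55 55 — and concatenate.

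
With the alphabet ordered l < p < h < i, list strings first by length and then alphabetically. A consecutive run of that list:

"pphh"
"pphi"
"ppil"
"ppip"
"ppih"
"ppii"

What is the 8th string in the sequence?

Advancing 2 positions from ppii through ppii → phll reaches term 8.

phlp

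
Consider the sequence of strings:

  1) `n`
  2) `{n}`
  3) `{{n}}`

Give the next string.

{{{n}}}

Every step adds { to the front and } to the end of the previous string.
So the next term is {·{{n}}·}.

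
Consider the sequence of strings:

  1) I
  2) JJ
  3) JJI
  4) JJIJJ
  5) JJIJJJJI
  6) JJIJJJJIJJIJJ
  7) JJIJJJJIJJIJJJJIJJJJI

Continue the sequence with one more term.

This is a Fibonacci-style word recurrence s(k) = s(k−1)·s(k−2): e.g. JJ·I = JJI.
So term 8 is JJIJJJJIJJIJJJJIJJJJI·JJIJJJJIJJIJJ.

JJIJJJJIJJIJJJJIJJJJIJJIJJJJIJJIJJ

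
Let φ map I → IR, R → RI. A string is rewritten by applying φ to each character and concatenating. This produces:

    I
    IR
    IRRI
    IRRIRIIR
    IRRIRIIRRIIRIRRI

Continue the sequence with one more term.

IRRIRIIRRIIRIRRIRIIRIRRIIRRIRIIR

Replace each of the 16 characters of IRRIRIIRRIIRIRRI in place — IR RI RI IR RI IR IR RI RI IR IR RI IR RI RI IR — and concatenate.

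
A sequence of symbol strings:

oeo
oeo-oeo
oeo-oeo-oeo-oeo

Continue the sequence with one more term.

s(k+1) = s(k)·-·s(k) — each term doubles the last with '-' between the halves.
One more doubling of oeo-oeo-oeo-oeo gives the answer.

oeo-oeo-oeo-oeo-oeo-oeo-oeo-oeo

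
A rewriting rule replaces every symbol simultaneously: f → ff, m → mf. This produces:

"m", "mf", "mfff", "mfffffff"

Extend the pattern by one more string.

Apply φ to mfffffff symbol by symbol: m→mf, f→ff, f→ff, f→ff, f→ff, f→ff, f→ff, f→ff; joined: mf ff ff ff ff ff ff ff.

mfffffffffffffff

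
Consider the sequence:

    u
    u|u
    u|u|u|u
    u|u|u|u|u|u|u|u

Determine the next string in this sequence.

Every step duplicates the string with '|' between the halves.
Doubling u|u|u|u|u|u|u|u with '|' between the halves:

u|u|u|u|u|u|u|u|u|u|u|u|u|u|u|u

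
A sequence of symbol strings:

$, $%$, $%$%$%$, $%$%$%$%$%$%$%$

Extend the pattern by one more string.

Each string is two copies of the previous one joined by '%'.
Doubling $%$%$%$%$%$%$%$ with '%' between the halves:

$%$%$%$%$%$%$%$%$%$%$%$%$%$%$%$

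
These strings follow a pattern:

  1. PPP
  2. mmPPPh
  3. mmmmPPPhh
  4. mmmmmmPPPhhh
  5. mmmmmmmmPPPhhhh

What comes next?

mmmmmmmmmmPPPhhhhh

Every step adds mm to the front and h to the end of the previous string.
So the next term is mm·mmmmmmmmPPPhhhh·h.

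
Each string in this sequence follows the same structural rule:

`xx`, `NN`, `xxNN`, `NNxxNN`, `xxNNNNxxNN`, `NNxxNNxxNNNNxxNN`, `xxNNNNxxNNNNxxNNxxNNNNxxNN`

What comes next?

NNxxNNxxNNNNxxNNxxNNNNxxNNNNxxNNxxNNNNxxNN

Each term (from the third on) is the two preceding terms concatenated in order: term 3 = xx·NN = xxNN.
The next term joins NNxxNNxxNNNNxxNN and xxNNNNxxNNNNxxNNxxNNNNxxNN.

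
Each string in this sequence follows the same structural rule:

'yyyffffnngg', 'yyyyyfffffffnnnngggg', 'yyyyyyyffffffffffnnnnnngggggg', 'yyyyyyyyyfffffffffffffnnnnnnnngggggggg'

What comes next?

yyyyyyyyyyyffffffffffffffffnnnnnnnnnngggggggggg

Reading off run lengths: y runs 3, 5, 7, 9; f runs 4, 7, 10, 13; n runs 2, 4, 6, 8; g runs 2, 4, 6, 8 — each is linear in n (n = 1, 2, …).
Setting n = 5 gives 11, 16, 10, 10 characters in each block.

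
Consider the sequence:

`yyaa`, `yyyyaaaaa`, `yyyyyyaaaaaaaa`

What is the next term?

yyyyyyyyaaaaaaaaaaa

Reading off run lengths: y runs 2, 4, 6; a runs 2, 5, 8 — each is linear in n (n = 1, 2, …).
Setting n = 4 gives 8, 11 characters in each block.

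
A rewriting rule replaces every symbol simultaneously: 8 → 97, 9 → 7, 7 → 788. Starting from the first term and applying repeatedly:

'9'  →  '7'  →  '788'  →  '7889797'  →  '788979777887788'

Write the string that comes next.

Rewriting the 15 symbols of 788979777887788 one by one yields 788 97 97 7 788 7 788 788 788 97 97 788 788 97 97; concatenated:

78897977788778878878897977887889797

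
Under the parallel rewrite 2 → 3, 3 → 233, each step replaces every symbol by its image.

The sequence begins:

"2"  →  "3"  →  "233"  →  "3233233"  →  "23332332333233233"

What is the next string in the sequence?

32332332333233233323323323332332333233233

Applying the rule to each of the 17 symbols of 23332332333233233 gives the pieces 3 233 233 233 3 233 233 3 233 233 233 3 233 233 3 233 233, which concatenate to the answer.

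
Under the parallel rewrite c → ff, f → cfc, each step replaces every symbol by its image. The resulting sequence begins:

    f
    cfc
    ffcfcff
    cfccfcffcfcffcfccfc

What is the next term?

ffcfcffffcfcffcfccfcffcfcffcfccfcffcfcffffcfcff

Replace each of the 19 characters of cfccfcffcfcffcfccfc in place — ff cfc ff ff cfc ff cfc cfc ff cfc ff cfc cfc ff cfc ff ff cfc ff — and concatenate.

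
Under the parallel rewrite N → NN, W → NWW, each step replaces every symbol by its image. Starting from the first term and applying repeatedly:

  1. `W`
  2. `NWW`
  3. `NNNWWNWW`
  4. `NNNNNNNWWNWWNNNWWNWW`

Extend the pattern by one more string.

Rewriting the 20 symbols of NNNNNNNWWNWWNNNWWNWW one by one yields NN NN NN NN NN NN NN NWW NWW NN NWW NWW NN NN NN NWW NWW NN NWW NWW; concatenated:

NNNNNNNNNNNNNNNWWNWWNNNWWNWWNNNNNNNWWNWWNNNWWNWW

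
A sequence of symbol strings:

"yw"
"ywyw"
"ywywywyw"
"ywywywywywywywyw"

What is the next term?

ywywywywywywywywywywywywywywywyw

s(k+1) = s(k)·s(k) — each term doubles the last.
One more doubling of ywywywywywywywyw gives the answer.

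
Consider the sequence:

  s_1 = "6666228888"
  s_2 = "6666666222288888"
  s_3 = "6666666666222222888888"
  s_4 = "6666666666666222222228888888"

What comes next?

Each string has the form 6^{3n-2} 2^{2n-2} 8^{n+2}, where the shown terms are n = 2, 3, 4, 5.
At n = 6 the blocks have lengths 16, 10, 8.

6666666666666666222222222288888888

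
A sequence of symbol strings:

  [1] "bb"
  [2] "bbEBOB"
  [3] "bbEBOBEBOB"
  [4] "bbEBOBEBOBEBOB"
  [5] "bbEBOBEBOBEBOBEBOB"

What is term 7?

bbEBOBEBOBEBOBEBOBEBOBEBOB

The strings grow by a fixed suffix EBOB each time.
From bbEBOBEBOBEBOBEBOB, 2 further steps: bbEBOBEBOBEBOBEBOB → bbEBOBEBOBEBOBEBOBEBOB → (answer).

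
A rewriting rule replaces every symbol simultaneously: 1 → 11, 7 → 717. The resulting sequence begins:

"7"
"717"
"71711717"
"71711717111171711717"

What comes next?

Replace each of the 20 characters of 71711717111171711717 in place — 717 11 717 11 11 717 11 717 11 11 11 11 717 11 717 11 11 717 11 717 — and concatenate.

717117171111717117171111111171711717111171711717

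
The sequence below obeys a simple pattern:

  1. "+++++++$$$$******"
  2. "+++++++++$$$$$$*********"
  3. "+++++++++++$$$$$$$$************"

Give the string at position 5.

Each string has the form +^{2n+3} $^{2n} *^{3n}, where the shown terms are n = 2, 3, 4.
For term 5, n = 6, so the run lengths are 15, 12, 18.

+++++++++++++++$$$$$$$$$$$$******************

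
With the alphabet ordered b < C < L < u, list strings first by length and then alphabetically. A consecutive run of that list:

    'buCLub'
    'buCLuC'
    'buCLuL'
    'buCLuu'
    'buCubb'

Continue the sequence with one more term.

Find the rightmost character of buCubb below u, bump it to the next letter, and reset everything to its right to b.

buCubC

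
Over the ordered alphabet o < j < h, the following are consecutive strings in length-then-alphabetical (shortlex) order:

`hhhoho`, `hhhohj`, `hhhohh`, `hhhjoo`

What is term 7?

Stepping forward 3 times from hhhjoo: hhhjoo → hhhjoj → hhhjoh, then the target.

hhhjjo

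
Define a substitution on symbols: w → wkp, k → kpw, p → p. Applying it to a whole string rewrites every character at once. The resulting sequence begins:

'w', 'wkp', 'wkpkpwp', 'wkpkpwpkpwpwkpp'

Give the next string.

wkpkpwpkpwpwkppkpwpwkppwkpkpwpp

φ(wkpkpwpkpwpwkpp) expands symbol-by-symbol to wkp kpw p kpw p wkp p kpw p wkp p wkp kpw p p; joining the 15 pieces gives the next term.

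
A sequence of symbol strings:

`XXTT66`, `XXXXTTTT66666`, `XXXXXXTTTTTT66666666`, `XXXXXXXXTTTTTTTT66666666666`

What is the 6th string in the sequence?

XXXXXXXXXXXXTTTTTTTTTTTT66666666666666666

Term n consists of 2n X's, followed by 2n T's, followed by 3n-1 6's (n = 1, 2, …).
For term 6, n = 6, so the run lengths are 12, 12, 17.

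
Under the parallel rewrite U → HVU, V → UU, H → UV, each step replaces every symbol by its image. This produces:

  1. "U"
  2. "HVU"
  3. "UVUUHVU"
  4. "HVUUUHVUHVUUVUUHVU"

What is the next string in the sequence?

Rewriting the 18 symbols of HVUUUHVUHVUUVUUHVU one by one yields UV UU HVU HVU HVU UV UU HVU UV UU HVU HVU UU HVU HVU UV UU HVU; concatenated:

UVUUHVUHVUHVUUVUUHVUUVUUHVUHVUUUHVUHVUUVUUHVU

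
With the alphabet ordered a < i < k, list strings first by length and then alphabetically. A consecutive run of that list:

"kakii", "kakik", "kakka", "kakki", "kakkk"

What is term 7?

kiaai

Advancing 2 positions from kakkk through kakkk → kiaaa reaches term 7.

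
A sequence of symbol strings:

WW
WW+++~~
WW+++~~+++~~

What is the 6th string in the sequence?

Every step adds +++~~ to the end: s(k+1) = s(k)·+++~~.
From WW+++~~+++~~, 3 further steps: WW+++~~+++~~ → WW+++~~+++~~+++~~ → WW+++~~+++~~+++~~+++~~ → (answer).

WW+++~~+++~~+++~~+++~~+++~~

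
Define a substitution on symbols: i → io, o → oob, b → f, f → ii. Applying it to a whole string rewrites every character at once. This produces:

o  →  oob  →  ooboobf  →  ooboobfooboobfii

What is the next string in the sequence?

Applying the rule to each of the 16 symbols of ooboobfooboobfii gives the pieces oob oob f oob oob f ii oob oob f oob oob f ii io io, which concatenate to the answer.

ooboobfooboobfiiooboobfooboobfiiioio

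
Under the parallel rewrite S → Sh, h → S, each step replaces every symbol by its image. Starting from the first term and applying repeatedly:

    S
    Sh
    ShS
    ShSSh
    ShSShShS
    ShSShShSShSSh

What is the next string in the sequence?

Rewriting the 13 symbols of ShSShShSShSSh one by one yields Sh S Sh Sh S Sh S Sh Sh S Sh Sh S; concatenated:

ShSShShSShSShShSShShS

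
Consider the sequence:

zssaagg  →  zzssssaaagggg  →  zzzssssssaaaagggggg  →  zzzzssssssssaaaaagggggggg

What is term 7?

zzzzzzzssssssssssssssaaaaaaaagggggggggggggg

Term n consists of n z's, followed by 2n s's, followed by n+1 a's, followed by 2n g's (n = 1, 2, …).
At n = 7 the blocks have lengths 7, 14, 8, 14.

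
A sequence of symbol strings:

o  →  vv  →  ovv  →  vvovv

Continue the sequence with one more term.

ovvvvovv

Each term (from the third on) is the two preceding terms concatenated in order: term 3 = o·vv = ovv.
The next term joins ovv and vvovv.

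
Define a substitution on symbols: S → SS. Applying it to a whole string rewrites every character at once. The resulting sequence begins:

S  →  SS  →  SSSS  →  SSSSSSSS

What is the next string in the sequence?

Apply φ to SSSSSSSS symbol by symbol: S→SS, S→SS, S→SS, S→SS, S→SS, S→SS, S→SS, S→SS; joined: SS SS SS SS SS SS SS SS.

SSSSSSSSSSSSSSSS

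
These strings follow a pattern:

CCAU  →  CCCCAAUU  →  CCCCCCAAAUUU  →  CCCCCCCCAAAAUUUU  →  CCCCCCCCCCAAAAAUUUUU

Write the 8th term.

CCCCCCCCCCCCCCCCAAAAAAAAUUUUUUUU

The n-th term is 2n C's then n A's then n U's (n = 1, 2, …).
For term 8, n = 8, so the run lengths are 16, 8, 8.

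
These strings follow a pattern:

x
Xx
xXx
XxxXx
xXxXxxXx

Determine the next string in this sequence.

XxxXxxXxXxxXx

From term 3 onward, concatenate the second-to-last term with the last: x·Xx = xXx, Xx·xXx = XxxXx, …
So term 6 is XxxXx·xXxXxxXx.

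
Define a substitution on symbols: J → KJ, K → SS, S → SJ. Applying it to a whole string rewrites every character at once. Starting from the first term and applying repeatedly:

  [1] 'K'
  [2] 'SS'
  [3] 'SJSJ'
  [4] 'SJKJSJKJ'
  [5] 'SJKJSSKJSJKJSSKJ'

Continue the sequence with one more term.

Applying the rule to each of the 16 symbols of SJKJSSKJSJKJSSKJ gives the pieces SJ KJ SS KJ SJ SJ SS KJ SJ KJ SS KJ SJ SJ SS KJ, which concatenate to the answer.

SJKJSSKJSJSJSSKJSJKJSSKJSJSJSSKJ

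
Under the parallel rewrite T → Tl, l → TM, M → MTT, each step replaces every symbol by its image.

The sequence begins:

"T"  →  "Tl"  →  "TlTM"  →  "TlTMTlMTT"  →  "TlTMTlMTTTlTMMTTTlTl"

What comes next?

TlTMTlMTTTlTMMTTTlTlTlTMTlMTTMTTTlTlTlTMTlTM

φ(TlTMTlMTTTlTMMTTTlTl) expands symbol-by-symbol to Tl TM Tl MTT Tl TM MTT Tl Tl Tl TM Tl MTT MTT Tl Tl Tl TM Tl TM; joining the 20 pieces gives the next term.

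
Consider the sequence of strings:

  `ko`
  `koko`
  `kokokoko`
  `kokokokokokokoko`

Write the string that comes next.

Each string is two copies of the previous one concatenated.
Doubling kokokokokokokoko:

kokokokokokokokokokokokokokokoko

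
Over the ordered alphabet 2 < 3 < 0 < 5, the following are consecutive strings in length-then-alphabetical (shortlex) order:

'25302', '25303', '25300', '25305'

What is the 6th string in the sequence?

Continuing the enumeration 2 steps past 25305: 25305 → 25352 → (answer).

25353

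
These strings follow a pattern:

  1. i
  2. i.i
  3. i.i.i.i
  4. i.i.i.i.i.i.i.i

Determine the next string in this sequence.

i.i.i.i.i.i.i.i.i.i.i.i.i.i.i.i

Each string is two copies of the previous one joined by '.'.
One more doubling of i.i.i.i.i.i.i.i gives the answer.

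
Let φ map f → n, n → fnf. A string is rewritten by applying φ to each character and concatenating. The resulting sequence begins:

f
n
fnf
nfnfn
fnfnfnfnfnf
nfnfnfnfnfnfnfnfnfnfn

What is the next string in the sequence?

φ(nfnfnfnfnfnfnfnfnfnfn) expands symbol-by-symbol to fnf n fnf n fnf n fnf n fnf n fnf n fnf n fnf n fnf n fnf n fnf; joining the 21 pieces gives the next term.

fnfnfnfnfnfnfnfnfnfnfnfnfnfnfnfnfnfnfnfnfnf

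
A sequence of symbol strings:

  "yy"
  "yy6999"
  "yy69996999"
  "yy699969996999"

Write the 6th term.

yy69996999699969996999

Every step adds 6999 to the end: s(k+1) = s(k)·6999.
From yy699969996999, 2 further steps: yy699969996999 → yy6999699969996999 → (answer).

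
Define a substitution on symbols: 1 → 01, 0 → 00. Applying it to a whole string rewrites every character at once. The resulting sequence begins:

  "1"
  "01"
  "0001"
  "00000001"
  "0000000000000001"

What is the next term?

00000000000000000000000000000001

Applying the rule to each of the 16 symbols of 0000000000000001 gives the pieces 00 00 00 00 00 00 00 00 00 00 00 00 00 00 00 01, which concatenate to the answer.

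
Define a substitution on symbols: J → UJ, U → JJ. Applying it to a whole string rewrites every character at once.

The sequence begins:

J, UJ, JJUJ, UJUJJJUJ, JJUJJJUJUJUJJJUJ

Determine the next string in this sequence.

φ(JJUJJJUJUJUJJJUJ) expands symbol-by-symbol to UJ UJ JJ UJ UJ UJ JJ UJ JJ UJ JJ UJ UJ UJ JJ UJ; joining the 16 pieces gives the next term.

UJUJJJUJUJUJJJUJJJUJJJUJUJUJJJUJ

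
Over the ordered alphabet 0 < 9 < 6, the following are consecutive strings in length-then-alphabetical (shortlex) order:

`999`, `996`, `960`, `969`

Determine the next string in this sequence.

Find the rightmost character of 969 below 6, bump it to the next letter, and reset everything to its right to 0.

966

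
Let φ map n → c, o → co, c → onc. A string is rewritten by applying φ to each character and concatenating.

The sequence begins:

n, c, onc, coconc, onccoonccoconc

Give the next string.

coconconccococonconccoonccoconc

Applying the rule to each of the 14 symbols of onccoonccoconc gives the pieces co c onc onc co co c onc onc co onc co c onc, which concatenate to the answer.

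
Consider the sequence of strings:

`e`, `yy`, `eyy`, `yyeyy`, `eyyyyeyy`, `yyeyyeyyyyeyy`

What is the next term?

eyyyyeyyyyeyyeyyyyeyy

This is a Fibonacci-style word recurrence s(k) = s(k−2)·s(k−1): e.g. e·yy = eyy.
So term 7 is eyyyyeyy·yyeyyeyyyyeyy.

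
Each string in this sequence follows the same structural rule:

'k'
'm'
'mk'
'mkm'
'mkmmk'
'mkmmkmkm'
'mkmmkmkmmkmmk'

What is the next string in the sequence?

mkmmkmkmmkmmkmkmmkmkm

Each term (from the third on) is the previous term followed by the one before it: term 3 = m·k = mk.
So term 8 is mkmmkmkmmkmmk·mkmmkmkm.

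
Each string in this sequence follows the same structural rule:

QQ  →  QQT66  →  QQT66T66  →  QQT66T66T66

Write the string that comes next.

QQT66T66T66T66

Every step adds T66 to the end: s(k+1) = s(k)·T66.
One more step from QQT66T66T66 gives the answer.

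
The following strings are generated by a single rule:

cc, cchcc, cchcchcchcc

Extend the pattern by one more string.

s(k+1) = s(k)·h·s(k) — each term doubles the last with 'h' between the halves.
One more doubling of cchcchcchcc gives the answer.

cchcchcchcchcchcchcchcc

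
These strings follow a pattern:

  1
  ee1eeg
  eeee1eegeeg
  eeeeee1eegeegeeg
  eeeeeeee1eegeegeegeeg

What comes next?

Every step adds ee to the front and eeg to the end of the previous string.
Applying this once more to eeeeeeee1eegeegeegeeg:

eeeeeeeeee1eegeegeegeegeeg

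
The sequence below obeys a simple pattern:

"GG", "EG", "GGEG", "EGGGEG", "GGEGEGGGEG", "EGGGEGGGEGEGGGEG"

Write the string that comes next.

GGEGEGGGEGEGGGEGGGEGEGGGEG

Each term (from the third on) is the two preceding terms concatenated in order: term 3 = GG·EG = GGEG.
The next term joins GGEGEGGGEG and EGGGEGGGEGEGGGEG.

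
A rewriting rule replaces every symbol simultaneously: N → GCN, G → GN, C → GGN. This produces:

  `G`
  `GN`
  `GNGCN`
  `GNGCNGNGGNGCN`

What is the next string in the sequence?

GNGCNGNGGNGCNGNGCNGNGNGCNGNGGNGCN

φ(GNGCNGNGGNGCN) expands symbol-by-symbol to GN GCN GN GGN GCN GN GCN GN GN GCN GN GGN GCN; joining the 13 pieces gives the next term.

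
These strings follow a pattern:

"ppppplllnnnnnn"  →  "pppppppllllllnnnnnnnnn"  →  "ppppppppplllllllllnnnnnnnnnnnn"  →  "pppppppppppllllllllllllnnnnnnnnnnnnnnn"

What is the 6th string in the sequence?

Term n consists of 2n+3 p's, followed by 3n l's, followed by 3n+3 n's (n = 1, 2, …).
Setting n = 6 gives 15, 18, 21 characters in each block.

pppppppppppppppllllllllllllllllllnnnnnnnnnnnnnnnnnnnnn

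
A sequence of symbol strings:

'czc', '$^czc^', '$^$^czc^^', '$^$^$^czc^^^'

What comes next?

Every step adds $^ to the front and ^ to the end of the previous string.
So the next term is $^·$^$^$^czc^^^·^.

$^$^$^$^czc^^^^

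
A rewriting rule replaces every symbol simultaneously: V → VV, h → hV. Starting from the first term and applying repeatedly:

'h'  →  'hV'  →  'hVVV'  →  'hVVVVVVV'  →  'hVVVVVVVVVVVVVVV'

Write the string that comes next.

Rewriting the 16 symbols of hVVVVVVVVVVVVVVV one by one yields hV VV VV VV VV VV VV VV VV VV VV VV VV VV VV VV; concatenated:

hVVVVVVVVVVVVVVVVVVVVVVVVVVVVVVV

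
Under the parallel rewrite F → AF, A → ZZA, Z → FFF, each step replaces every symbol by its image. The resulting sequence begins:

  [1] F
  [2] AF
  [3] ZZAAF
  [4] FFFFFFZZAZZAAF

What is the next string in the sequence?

Rewriting the 14 symbols of FFFFFFZZAZZAAF one by one yields AF AF AF AF AF AF FFF FFF ZZA FFF FFF ZZA ZZA AF; concatenated:

AFAFAFAFAFAFFFFFFFZZAFFFFFFZZAZZAAF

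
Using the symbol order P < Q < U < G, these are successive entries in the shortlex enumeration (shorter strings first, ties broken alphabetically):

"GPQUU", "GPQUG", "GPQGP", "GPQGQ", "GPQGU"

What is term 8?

GPUPQ

Continuing the enumeration 3 steps past GPQGU: GPQGU → GPQGG → GPUPP → (answer).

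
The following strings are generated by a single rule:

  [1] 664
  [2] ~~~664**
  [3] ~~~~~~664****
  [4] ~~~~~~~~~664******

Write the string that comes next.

Each term wraps the previous one in ~~~ on the left and ** on the right.
Applying this once more to ~~~~~~~~~664******:

~~~~~~~~~~~~664********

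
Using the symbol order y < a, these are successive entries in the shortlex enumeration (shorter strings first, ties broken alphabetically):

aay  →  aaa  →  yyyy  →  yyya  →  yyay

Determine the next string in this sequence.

Find the rightmost character of yyay below a, bump it to the next letter, and reset everything to its right to y.

yyaa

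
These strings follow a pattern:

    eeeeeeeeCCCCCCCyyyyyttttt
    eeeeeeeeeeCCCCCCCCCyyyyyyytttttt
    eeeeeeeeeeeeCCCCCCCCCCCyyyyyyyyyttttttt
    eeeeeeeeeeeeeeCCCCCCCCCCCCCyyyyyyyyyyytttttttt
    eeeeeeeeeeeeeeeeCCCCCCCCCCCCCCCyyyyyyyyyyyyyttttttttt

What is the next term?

The n-th term is 2n+2 e's then 2n+1 C's then 2n-1 y's then n+2 t's, where the shown terms are n = 3, 4, 5, 6, 7.
Setting n = 8 gives 18, 17, 15, 10 characters in each block.

eeeeeeeeeeeeeeeeeeCCCCCCCCCCCCCCCCCyyyyyyyyyyyyyyytttttttttt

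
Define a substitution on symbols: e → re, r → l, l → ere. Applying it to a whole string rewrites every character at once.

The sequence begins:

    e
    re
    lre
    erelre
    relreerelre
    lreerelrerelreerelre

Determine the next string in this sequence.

erelrerelreerelrelreerelrerelreerelre

φ(lreerelrerelreerelre) expands symbol-by-symbol to ere l re re l re ere l re l re ere l re re l re ere l re; joining the 20 pieces gives the next term.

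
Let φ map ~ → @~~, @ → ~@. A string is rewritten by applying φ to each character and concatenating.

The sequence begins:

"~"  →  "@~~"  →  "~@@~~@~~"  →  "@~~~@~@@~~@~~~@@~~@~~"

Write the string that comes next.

~@@~~@~~@~~~@@~~~@~@@~~@~~~@@~~@~~@~~~@~@@~~@~~~@@~~@~~

Replace each of the 21 characters of @~~~@~@@~~@~~~@@~~@~~ in place — ~@ @~~ @~~ @~~ ~@ @~~ ~@ ~@ @~~ @~~ ~@ @~~ @~~ @~~ ~@ ~@ @~~ @~~ ~@ @~~ @~~ — and concatenate.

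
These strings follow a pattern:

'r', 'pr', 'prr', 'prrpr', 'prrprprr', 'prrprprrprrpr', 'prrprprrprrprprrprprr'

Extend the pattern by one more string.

prrprprrprrprprrprprrprrprprrprrpr

This is a Fibonacci-style word recurrence s(k) = s(k−1)·s(k−2): e.g. pr·r = prr.
Continuing: prrprprrprrprprrprprr · prrprprrprrpr gives term 8.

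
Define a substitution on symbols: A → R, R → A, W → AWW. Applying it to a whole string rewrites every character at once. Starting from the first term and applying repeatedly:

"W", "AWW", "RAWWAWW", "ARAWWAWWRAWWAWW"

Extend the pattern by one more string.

RARAWWAWWRAWWAWWARAWWAWWRAWWAWW

φ(ARAWWAWWRAWWAWW) expands symbol-by-symbol to R A R AWW AWW R AWW AWW A R AWW AWW R AWW AWW; joining the 15 pieces gives the next term.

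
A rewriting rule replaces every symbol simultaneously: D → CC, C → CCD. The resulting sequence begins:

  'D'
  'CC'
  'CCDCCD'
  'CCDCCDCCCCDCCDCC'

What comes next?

CCDCCDCCCCDCCDCCCCDCCDCCDCCDCCCCDCCDCCCCDCCD

Applying the rule to each of the 16 symbols of CCDCCDCCCCDCCDCC gives the pieces CCD CCD CC CCD CCD CC CCD CCD CCD CCD CC CCD CCD CC CCD CCD, which concatenate to the answer.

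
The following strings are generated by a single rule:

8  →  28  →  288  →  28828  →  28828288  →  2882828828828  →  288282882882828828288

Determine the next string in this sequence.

2882828828828288282882882828828828

From term 3 onward, concatenate the last term with the second-to-last: 28·8 = 288, 288·28 = 28828, …
So term 8 is 288282882882828828288·2882828828828.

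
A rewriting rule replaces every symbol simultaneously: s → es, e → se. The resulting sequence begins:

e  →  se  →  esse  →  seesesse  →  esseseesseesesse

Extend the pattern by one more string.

φ(esseseesseesesse) expands symbol-by-symbol to se es es se es se se es es se se es se es es se; joining the 16 pieces gives the next term.

seesesseesseseesesseseesseesesse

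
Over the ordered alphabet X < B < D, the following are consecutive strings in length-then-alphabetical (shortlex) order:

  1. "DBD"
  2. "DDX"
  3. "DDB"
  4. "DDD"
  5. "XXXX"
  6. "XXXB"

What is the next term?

XXXD

Treat XXXB as a base-3 numeral over the given alphabet and add one, carrying through any trailing D's.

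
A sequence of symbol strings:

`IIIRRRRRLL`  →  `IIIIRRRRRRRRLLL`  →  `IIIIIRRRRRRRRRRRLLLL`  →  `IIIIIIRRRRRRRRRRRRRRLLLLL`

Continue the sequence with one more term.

Reading off run lengths: I runs 3, 4, 5, 6; R runs 5, 8, 11, 14; L runs 2, 3, 4, 5 — each is linear in n, where the shown terms are n = 2, 3, 4, 5.
Setting n = 6 gives 7, 17, 6 characters in each block.

IIIIIIIRRRRRRRRRRRRRRRRRLLLLLL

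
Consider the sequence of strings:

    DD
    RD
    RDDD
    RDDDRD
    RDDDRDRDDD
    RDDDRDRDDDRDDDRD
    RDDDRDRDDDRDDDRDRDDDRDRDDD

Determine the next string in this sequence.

From term 3 onward, concatenate the last term with the second-to-last: RD·DD = RDDD, RDDD·RD = RDDDRD, …
Continuing: RDDDRDRDDDRDDDRDRDDDRDRDDD · RDDDRDRDDDRDDDRD gives term 8.

RDDDRDRDDDRDDDRDRDDDRDRDDDRDDDRDRDDDRDDDRD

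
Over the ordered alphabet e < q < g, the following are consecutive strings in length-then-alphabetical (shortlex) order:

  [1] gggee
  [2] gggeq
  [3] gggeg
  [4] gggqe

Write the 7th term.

Continuing the enumeration 3 steps past gggqe: gggqe → gggqq → gggqg → (answer).

gggge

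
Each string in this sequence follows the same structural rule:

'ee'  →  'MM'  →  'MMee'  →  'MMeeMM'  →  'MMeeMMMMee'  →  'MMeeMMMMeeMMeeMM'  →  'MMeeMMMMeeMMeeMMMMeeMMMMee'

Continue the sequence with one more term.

MMeeMMMMeeMMeeMMMMeeMMMMeeMMeeMMMMeeMMeeMM

From term 3 onward, concatenate the last term with the second-to-last: MM·ee = MMee, MMee·MM = MMeeMM, …
The next term joins MMeeMMMMeeMMeeMMMMeeMMMMee and MMeeMMMMeeMMeeMM.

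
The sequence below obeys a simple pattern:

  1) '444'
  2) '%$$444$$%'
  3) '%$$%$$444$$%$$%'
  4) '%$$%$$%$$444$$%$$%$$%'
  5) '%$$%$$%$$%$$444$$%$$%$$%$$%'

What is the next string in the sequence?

Each term wraps the previous one in %$$ on the left and $$% on the right.
One more step from %$$%$$%$$%$$444$$%$$%$$%$$% gives the answer.

%$$%$$%$$%$$%$$444$$%$$%$$%$$%$$%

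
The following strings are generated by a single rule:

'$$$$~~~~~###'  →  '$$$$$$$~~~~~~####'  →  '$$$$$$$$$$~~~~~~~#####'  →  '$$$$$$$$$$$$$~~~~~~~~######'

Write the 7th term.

Each string has the form $^{3n-2} ~^{n+3} #^{n+1}, where the shown terms are n = 2, 3, 4, 5.
Setting n = 8 gives 22, 11, 9 characters in each block.

$$$$$$$$$$$$$$$$$$$$$$~~~~~~~~~~~#########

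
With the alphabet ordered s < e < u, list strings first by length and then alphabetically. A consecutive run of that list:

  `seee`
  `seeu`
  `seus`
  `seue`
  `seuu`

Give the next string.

Find the rightmost character of seuu below u, bump it to the next letter, and reset everything to its right to s.

suss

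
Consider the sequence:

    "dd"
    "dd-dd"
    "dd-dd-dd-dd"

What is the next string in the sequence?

dd-dd-dd-dd-dd-dd-dd-dd

Each string is two copies of the previous one joined by '-'.
One more doubling of dd-dd-dd-dd gives the answer.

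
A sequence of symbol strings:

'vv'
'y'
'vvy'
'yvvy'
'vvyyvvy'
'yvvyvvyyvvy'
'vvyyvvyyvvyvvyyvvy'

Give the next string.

yvvyvvyyvvyvvyyvvyyvvyvvyyvvy

This is a Fibonacci-style word recurrence s(k) = s(k−2)·s(k−1): e.g. vv·y = vvy.
So term 8 is yvvyvvyyvvy·vvyyvvyyvvyvvyyvvy.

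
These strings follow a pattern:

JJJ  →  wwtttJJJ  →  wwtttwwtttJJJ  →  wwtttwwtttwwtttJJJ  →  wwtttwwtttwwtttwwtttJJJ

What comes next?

wwtttwwtttwwtttwwtttwwtttJJJ

Each term is the previous one with wwttt prepended.
So the next term is wwttt·wwtttwwtttwwtttwwtttJJJ.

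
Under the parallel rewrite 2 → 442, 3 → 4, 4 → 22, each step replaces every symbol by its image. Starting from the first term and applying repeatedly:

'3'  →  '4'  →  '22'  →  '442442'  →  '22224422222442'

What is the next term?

44244244244222224424424424424422222442

φ(22224422222442) expands symbol-by-symbol to 442 442 442 442 22 22 442 442 442 442 442 22 22 442; joining the 14 pieces gives the next term.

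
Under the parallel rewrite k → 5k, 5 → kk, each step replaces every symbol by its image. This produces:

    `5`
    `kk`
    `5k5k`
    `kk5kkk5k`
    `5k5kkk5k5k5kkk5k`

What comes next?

kk5kkk5k5k5kkk5kkk5kkk5k5k5kkk5k

φ(5k5kkk5k5k5kkk5k) expands symbol-by-symbol to kk 5k kk 5k 5k 5k kk 5k kk 5k kk 5k 5k 5k kk 5k; joining the 16 pieces gives the next term.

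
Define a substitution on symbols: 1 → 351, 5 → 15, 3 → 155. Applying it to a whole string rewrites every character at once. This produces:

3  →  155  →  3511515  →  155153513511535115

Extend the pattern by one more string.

3511515351151551535115515351351151551535135115

Applying the rule to each of the 18 symbols of 155153513511535115 gives the pieces 351 15 15 351 15 155 15 351 155 15 351 351 15 155 15 351 351 15, which concatenate to the answer.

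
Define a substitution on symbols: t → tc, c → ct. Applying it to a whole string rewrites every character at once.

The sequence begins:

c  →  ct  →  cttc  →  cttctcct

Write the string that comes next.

Apply φ to cttctcct symbol by symbol: c→ct, t→tc, t→tc, c→ct, t→tc, c→ct, c→ct, t→tc; joined: ct tc tc ct tc ct ct tc.

cttctccttcctcttc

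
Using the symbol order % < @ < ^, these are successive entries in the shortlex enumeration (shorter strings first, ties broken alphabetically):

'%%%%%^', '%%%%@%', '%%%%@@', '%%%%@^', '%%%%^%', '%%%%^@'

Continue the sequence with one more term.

%%%%^^

Treat %%%%^@ as a base-3 numeral over the given alphabet and add one, carrying through any trailing ^'s.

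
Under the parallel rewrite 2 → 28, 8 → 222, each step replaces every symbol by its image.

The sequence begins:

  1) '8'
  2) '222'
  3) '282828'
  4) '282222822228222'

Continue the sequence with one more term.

Replace each of the 15 characters of 282222822228222 in place — 28 222 28 28 28 28 222 28 28 28 28 222 28 28 28 — and concatenate.

282222828282822228282828222282828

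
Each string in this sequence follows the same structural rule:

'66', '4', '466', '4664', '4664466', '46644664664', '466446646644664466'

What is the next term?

Each term (from the third on) is the previous term followed by the one before it: term 3 = 4·66 = 466.
Continuing: 466446646644664466 · 46644664664 gives term 8.

46644664664466446646644664664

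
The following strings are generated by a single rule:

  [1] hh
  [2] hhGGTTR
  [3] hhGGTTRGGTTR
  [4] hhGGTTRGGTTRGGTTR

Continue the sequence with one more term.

hhGGTTRGGTTRGGTTRGGTTR

Every step adds GGTTR to the end: s(k+1) = s(k)·GGTTR.
So the next term is hhGGTTRGGTTRGGTTR·GGTTR.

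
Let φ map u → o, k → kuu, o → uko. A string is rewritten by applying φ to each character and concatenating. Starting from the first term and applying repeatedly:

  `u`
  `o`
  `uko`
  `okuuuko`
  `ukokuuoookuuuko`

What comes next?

okuuukokuuooukoukoukokuuoookuuuko

φ(ukokuuoookuuuko) expands symbol-by-symbol to o kuu uko kuu o o uko uko uko kuu o o o kuu uko; joining the 15 pieces gives the next term.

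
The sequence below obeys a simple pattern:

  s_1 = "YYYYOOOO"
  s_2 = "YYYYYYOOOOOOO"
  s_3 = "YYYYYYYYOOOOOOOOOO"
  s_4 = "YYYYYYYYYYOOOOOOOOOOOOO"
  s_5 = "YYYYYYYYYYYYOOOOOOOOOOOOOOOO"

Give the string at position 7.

YYYYYYYYYYYYYYYYOOOOOOOOOOOOOOOOOOOOOO

Reading off run lengths: Y runs 4, 6, 8, 10, 12; O runs 4, 7, 10, 13, 16 — each is linear in n (n = 1, 2, …).
For term 7, n = 7, so the run lengths are 16, 22.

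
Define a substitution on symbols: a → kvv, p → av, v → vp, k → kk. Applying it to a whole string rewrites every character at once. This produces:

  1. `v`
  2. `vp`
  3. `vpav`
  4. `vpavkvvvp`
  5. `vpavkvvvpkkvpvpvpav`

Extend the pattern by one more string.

vpavkvvvpkkvpvpvpavkkkkvpavvpavvpavkvvvp

Applying the rule to each of the 19 symbols of vpavkvvvpkkvpvpvpav gives the pieces vp av kvv vp kk vp vp vp av kk kk vp av vp av vp av kvv vp, which concatenate to the answer.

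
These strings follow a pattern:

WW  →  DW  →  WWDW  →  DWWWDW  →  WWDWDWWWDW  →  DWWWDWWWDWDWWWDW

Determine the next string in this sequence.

WWDWDWWWDWDWWWDWWWDWDWWWDW

From term 3 onward, concatenate the second-to-last term with the last: WW·DW = WWDW, DW·WWDW = DWWWDW, …
Continuing: WWDWDWWWDW · DWWWDWWWDWDWWWDW gives term 7.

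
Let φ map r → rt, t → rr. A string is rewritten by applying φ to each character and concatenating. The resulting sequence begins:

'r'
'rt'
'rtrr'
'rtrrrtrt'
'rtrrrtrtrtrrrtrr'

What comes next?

Applying the rule to each of the 16 symbols of rtrrrtrtrtrrrtrr gives the pieces rt rr rt rt rt rr rt rr rt rr rt rt rt rr rt rt, which concatenate to the answer.

rtrrrtrtrtrrrtrrrtrrrtrtrtrrrtrt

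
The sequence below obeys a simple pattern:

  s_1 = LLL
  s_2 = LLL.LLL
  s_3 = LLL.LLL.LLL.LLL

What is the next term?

s(k+1) = s(k)·.·s(k) — each term doubles the last with '.' between the halves.
One more doubling of LLL.LLL.LLL.LLL gives the answer.

LLL.LLL.LLL.LLL.LLL.LLL.LLL.LLL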